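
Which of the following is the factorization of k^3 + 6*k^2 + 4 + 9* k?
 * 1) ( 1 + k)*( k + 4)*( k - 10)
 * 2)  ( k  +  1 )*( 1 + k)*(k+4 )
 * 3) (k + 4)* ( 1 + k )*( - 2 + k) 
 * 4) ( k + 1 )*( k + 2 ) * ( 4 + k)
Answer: 2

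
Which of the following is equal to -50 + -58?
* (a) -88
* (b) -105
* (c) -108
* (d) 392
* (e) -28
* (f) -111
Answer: c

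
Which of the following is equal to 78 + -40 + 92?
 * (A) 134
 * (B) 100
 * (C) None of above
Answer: C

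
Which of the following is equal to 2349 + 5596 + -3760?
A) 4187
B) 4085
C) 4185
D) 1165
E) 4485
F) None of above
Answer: C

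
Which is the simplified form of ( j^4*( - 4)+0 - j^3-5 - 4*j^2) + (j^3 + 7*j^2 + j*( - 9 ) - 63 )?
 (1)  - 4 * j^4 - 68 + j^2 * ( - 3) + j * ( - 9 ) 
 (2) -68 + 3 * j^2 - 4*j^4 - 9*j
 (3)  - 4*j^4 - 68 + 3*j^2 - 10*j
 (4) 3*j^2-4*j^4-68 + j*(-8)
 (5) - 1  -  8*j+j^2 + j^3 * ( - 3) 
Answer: 2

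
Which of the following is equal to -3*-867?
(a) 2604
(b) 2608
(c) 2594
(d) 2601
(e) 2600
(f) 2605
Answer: d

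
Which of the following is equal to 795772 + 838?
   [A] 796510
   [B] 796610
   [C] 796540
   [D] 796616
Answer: B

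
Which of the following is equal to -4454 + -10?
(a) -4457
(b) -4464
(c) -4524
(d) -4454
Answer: b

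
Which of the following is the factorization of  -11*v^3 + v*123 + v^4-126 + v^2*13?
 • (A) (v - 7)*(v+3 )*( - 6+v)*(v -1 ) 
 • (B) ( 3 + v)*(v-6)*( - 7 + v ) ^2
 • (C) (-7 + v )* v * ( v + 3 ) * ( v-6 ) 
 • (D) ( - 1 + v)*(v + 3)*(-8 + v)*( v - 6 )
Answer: A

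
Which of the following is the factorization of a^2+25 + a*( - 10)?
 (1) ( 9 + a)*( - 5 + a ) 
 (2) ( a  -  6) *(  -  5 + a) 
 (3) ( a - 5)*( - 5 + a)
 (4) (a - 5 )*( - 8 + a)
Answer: 3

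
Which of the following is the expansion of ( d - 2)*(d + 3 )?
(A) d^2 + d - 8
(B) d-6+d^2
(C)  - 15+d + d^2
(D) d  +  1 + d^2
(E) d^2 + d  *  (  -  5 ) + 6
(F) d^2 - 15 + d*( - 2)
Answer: B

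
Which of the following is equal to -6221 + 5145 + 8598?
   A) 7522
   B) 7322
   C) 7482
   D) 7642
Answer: A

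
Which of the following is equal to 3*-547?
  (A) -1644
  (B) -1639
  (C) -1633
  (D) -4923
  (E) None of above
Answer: E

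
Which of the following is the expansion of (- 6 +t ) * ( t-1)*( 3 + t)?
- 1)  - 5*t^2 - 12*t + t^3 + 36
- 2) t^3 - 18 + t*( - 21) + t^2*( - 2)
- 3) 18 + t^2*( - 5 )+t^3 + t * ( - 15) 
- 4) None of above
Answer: 4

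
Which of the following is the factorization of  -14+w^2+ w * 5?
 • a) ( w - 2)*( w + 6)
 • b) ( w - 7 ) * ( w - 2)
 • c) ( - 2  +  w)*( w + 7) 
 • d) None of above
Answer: c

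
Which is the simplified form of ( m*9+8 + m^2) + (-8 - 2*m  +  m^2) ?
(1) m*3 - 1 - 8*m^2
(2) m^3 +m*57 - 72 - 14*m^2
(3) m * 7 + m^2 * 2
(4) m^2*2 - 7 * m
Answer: 3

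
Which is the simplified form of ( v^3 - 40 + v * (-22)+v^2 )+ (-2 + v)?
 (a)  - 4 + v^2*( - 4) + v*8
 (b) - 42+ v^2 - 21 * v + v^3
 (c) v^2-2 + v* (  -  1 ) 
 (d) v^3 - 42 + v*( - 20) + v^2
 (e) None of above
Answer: b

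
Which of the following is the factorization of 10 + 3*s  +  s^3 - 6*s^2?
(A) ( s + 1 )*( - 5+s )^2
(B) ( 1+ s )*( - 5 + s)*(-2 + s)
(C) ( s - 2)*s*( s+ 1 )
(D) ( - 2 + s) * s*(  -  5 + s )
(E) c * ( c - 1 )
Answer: B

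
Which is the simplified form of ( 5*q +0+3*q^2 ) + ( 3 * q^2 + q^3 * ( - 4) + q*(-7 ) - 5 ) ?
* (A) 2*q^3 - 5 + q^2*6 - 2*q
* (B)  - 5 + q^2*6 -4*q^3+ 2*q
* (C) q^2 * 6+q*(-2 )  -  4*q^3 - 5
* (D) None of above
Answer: C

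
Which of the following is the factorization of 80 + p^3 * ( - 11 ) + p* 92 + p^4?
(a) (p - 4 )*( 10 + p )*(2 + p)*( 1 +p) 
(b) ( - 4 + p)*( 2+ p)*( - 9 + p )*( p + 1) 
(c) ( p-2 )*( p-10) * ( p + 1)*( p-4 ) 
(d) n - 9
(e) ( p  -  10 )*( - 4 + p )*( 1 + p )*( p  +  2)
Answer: e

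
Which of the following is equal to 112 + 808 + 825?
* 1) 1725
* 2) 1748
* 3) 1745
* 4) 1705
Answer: 3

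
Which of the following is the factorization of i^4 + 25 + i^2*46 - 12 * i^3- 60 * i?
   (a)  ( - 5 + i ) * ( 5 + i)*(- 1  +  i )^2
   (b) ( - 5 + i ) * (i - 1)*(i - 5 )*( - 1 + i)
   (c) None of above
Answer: b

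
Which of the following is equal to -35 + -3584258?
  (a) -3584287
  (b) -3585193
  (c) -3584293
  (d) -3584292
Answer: c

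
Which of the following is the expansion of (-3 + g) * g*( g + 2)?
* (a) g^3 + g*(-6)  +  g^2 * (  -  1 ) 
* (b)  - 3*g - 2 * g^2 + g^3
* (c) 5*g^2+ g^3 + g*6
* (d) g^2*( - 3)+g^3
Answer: a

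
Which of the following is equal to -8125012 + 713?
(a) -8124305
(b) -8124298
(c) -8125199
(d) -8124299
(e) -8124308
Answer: d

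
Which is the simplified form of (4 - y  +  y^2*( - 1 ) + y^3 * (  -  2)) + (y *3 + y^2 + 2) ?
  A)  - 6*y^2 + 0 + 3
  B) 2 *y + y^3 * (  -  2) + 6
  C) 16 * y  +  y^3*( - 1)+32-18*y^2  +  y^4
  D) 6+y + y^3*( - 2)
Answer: B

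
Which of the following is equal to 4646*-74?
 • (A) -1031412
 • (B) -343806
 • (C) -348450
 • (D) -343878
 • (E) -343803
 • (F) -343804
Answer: F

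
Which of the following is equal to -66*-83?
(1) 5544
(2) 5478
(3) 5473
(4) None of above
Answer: 2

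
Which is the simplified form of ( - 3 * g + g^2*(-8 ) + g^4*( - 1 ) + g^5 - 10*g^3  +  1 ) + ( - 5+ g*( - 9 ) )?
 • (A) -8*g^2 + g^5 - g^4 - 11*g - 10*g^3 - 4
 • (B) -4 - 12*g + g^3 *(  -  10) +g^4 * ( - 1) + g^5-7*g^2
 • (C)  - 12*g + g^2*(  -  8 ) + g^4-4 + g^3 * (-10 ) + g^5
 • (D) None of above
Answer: D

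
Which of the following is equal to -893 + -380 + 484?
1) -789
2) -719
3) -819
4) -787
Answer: 1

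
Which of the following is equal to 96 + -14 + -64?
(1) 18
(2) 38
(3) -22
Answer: 1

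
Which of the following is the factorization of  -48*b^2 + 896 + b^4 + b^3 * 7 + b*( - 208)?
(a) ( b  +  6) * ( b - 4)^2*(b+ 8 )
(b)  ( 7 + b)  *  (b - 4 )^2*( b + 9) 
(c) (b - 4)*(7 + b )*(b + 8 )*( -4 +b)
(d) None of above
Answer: c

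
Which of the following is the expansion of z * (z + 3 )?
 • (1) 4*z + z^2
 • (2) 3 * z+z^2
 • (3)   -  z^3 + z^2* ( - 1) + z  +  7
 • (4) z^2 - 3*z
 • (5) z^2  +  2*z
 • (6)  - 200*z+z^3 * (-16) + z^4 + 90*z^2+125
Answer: 2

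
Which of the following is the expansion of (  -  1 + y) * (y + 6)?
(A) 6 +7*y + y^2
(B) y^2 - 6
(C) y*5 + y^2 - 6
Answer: C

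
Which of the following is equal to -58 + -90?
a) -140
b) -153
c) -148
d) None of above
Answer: c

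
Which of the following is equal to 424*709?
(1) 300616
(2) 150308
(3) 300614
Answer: 1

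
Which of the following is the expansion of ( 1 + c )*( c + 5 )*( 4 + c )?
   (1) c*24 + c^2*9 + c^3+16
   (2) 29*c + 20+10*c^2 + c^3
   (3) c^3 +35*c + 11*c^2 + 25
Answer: 2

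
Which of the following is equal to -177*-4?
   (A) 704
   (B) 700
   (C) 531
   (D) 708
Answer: D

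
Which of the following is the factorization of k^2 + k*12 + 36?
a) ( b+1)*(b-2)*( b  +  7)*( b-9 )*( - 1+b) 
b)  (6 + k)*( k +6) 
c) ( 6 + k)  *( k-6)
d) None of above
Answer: b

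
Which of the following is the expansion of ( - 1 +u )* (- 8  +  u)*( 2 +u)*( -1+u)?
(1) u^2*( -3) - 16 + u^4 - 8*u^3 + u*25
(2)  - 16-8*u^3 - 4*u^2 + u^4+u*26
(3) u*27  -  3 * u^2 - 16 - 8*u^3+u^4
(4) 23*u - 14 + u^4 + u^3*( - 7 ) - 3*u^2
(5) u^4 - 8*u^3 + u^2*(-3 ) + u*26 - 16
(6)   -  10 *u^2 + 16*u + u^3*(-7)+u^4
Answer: 5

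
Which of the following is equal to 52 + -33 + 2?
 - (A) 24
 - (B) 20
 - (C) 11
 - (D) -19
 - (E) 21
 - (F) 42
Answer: E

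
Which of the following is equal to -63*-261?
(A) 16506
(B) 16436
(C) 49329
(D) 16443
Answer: D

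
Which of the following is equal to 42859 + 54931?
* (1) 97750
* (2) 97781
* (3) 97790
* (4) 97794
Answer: 3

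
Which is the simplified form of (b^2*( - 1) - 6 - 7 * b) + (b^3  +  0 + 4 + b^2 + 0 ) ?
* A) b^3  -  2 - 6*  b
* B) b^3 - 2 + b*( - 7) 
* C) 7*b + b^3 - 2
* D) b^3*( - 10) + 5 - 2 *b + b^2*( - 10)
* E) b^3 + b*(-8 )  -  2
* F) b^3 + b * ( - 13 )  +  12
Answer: B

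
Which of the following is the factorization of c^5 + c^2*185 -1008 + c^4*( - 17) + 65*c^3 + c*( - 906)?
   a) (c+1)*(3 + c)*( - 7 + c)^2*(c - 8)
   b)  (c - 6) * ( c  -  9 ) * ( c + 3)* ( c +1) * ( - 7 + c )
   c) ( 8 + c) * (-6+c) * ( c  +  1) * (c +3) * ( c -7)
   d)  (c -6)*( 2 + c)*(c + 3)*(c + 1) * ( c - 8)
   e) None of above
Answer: e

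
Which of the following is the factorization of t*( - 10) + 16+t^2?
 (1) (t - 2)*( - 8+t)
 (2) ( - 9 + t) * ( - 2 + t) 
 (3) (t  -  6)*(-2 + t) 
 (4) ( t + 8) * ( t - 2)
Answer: 1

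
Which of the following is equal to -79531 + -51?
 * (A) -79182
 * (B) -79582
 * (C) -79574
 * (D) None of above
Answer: B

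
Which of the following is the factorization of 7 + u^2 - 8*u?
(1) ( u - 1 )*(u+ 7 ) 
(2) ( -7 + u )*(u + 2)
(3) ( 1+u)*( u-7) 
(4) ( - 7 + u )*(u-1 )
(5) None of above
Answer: 4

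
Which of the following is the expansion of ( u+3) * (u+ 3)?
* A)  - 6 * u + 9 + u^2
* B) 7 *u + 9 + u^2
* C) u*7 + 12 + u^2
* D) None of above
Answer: D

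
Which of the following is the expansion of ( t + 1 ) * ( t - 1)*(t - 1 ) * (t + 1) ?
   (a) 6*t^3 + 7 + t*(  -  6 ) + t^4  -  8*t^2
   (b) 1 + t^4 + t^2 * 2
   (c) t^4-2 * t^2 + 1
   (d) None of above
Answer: c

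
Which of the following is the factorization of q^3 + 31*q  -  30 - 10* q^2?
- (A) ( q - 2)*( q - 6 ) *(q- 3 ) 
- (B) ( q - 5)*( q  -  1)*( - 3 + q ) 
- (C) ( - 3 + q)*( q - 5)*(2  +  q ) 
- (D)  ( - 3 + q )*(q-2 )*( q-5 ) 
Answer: D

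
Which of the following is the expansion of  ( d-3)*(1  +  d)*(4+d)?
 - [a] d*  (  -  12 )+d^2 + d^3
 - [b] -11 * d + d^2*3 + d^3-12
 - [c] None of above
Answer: c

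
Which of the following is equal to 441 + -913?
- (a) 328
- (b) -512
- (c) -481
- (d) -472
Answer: d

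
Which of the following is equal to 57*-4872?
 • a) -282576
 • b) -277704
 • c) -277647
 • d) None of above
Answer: b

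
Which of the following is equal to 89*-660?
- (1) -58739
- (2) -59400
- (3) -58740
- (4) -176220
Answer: 3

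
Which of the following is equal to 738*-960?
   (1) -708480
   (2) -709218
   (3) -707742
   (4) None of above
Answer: 1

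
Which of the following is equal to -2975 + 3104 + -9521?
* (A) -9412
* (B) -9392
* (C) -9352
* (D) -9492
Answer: B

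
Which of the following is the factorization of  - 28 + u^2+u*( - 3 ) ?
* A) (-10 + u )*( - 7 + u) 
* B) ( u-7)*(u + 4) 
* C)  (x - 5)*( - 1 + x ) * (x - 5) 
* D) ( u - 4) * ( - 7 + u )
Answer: B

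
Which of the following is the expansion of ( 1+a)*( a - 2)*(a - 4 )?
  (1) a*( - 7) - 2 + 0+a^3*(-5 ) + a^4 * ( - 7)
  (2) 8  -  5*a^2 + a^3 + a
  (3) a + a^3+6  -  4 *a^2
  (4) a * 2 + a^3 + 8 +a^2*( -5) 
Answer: 4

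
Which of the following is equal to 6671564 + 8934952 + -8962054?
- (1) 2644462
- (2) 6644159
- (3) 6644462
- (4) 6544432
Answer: 3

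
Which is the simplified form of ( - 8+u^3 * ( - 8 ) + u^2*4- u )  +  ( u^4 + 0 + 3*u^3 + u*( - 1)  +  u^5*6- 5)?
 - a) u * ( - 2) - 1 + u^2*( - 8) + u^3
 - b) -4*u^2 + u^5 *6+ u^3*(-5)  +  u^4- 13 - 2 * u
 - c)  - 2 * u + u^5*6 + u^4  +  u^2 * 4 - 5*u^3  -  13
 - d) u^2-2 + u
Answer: c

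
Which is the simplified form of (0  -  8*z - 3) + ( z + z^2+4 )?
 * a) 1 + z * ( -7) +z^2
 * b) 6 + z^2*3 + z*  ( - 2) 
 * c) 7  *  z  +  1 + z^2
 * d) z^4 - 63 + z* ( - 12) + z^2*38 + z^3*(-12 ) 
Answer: a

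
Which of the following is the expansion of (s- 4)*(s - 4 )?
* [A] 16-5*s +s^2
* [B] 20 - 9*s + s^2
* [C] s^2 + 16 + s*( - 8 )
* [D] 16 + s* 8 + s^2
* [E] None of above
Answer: C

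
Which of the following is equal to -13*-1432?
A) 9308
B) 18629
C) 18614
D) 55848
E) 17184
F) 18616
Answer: F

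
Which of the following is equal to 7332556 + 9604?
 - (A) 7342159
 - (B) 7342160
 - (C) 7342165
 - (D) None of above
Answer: B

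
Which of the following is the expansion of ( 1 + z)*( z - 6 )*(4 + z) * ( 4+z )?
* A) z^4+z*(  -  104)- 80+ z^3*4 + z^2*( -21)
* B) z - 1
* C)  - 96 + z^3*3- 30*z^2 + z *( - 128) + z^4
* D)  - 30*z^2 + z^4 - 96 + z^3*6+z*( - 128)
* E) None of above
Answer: C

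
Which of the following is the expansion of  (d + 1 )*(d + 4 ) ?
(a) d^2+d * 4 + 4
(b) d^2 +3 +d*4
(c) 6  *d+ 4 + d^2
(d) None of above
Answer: d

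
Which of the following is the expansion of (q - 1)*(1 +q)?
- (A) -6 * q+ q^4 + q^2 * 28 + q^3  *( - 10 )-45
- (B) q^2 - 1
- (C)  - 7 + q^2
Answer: B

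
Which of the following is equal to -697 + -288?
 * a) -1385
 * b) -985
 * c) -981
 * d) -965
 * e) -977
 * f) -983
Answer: b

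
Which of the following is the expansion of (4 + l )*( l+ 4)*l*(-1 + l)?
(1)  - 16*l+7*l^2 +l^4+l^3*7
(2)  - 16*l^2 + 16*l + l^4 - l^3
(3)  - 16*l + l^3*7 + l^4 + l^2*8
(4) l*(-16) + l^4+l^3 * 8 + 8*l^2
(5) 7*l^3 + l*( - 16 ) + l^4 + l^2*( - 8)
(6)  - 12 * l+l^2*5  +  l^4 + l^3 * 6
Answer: 3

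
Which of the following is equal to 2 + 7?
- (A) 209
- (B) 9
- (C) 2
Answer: B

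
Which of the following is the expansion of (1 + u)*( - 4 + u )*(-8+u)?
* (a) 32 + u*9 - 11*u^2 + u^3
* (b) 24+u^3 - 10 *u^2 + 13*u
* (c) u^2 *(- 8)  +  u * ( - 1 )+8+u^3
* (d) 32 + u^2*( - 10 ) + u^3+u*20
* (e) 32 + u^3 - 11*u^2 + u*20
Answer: e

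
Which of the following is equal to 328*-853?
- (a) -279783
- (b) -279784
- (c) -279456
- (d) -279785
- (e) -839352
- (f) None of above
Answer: b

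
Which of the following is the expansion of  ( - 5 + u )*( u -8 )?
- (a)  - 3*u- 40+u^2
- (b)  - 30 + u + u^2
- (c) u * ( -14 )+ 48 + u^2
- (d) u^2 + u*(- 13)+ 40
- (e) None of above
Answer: d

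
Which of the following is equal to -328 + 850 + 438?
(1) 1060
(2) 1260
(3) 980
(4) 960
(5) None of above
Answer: 4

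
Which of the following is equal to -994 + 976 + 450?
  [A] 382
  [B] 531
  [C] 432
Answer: C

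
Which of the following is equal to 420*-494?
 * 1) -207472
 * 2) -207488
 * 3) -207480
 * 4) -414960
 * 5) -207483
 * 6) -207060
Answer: 3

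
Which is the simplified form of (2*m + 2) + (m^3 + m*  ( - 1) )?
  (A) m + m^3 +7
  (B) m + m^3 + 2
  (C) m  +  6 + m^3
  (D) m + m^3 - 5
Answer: B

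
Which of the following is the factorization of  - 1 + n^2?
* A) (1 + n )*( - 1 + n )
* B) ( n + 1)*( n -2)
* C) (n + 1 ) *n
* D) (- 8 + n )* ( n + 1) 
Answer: A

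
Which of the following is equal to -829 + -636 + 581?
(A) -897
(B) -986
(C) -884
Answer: C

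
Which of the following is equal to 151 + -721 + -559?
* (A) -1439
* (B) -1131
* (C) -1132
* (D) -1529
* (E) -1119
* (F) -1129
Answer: F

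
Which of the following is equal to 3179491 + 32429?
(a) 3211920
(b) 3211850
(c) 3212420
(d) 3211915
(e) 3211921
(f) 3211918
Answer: a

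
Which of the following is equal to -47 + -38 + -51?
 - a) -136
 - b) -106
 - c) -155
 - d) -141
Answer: a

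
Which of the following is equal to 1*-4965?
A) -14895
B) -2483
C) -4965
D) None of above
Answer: C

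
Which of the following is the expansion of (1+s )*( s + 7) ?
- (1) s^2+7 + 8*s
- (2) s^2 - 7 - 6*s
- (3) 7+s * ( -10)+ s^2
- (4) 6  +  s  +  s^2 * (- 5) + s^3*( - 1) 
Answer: 1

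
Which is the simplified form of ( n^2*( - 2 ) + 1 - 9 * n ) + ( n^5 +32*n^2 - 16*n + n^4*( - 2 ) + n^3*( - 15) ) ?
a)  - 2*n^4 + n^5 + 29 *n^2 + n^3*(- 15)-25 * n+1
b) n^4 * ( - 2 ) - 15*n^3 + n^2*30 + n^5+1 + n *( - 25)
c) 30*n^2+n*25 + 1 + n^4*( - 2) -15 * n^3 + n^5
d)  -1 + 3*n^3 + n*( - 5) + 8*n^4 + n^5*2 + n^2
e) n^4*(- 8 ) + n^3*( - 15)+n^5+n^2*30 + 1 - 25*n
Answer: b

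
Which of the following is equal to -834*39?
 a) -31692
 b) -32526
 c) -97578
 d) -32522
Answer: b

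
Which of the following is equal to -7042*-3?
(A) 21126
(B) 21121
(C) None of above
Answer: A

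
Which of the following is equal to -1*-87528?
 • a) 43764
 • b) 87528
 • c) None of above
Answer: b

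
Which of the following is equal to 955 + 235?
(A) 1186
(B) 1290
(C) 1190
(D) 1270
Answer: C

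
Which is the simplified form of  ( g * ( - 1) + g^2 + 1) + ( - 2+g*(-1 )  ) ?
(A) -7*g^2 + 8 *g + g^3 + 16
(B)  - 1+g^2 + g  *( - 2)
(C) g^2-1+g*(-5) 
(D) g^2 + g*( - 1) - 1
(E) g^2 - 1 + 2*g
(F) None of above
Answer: B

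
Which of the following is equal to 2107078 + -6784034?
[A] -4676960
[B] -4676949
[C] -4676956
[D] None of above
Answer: C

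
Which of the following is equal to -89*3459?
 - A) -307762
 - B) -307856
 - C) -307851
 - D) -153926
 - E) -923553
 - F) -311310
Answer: C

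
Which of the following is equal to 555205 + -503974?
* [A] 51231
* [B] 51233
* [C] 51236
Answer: A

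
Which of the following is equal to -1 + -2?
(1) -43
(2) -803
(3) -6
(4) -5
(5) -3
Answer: 5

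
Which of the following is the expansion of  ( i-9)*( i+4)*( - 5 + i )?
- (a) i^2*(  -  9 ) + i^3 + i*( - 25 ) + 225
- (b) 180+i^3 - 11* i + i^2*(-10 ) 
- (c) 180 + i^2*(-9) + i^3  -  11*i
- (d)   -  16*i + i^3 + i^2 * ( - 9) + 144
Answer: b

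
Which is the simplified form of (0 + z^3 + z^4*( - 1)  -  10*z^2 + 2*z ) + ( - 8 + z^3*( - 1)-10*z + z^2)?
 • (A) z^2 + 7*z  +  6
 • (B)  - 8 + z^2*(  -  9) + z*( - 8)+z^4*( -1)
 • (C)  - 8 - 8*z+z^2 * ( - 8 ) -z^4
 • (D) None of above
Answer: B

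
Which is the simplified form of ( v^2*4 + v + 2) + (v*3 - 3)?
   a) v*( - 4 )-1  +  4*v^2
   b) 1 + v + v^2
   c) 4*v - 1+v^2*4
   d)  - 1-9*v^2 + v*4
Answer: c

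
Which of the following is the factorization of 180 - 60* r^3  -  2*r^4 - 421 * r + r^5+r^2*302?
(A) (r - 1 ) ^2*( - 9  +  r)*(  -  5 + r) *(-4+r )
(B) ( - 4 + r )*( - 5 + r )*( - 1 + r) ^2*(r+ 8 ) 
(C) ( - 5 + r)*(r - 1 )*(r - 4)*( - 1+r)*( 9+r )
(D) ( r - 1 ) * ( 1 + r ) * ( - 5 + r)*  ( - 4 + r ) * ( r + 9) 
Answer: C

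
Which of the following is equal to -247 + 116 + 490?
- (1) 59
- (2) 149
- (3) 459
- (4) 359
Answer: 4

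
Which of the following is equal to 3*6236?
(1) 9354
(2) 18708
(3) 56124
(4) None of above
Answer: 2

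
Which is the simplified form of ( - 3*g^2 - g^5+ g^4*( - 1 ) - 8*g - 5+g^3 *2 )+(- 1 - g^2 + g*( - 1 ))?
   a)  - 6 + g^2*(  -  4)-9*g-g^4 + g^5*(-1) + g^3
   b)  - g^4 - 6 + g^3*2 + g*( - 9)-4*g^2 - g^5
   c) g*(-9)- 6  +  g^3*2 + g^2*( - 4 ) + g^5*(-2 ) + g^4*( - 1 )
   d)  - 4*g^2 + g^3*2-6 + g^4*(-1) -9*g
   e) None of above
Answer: b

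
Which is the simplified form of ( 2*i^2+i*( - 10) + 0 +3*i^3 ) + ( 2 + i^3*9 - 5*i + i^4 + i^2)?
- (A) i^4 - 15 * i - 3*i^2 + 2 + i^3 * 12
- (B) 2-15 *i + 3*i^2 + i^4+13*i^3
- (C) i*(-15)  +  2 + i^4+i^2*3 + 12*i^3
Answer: C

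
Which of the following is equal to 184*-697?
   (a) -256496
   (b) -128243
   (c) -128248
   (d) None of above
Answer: c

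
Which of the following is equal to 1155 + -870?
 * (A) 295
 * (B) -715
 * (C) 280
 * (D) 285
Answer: D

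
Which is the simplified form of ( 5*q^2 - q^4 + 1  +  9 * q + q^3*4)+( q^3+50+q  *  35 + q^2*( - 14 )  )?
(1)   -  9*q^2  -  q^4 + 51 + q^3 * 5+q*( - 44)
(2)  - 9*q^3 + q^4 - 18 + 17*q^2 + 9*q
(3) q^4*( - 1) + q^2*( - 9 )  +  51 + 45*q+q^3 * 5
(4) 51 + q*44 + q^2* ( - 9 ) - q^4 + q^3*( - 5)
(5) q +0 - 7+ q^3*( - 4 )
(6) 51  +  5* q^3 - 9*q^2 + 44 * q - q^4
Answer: 6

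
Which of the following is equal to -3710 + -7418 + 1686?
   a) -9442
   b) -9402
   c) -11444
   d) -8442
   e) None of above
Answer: a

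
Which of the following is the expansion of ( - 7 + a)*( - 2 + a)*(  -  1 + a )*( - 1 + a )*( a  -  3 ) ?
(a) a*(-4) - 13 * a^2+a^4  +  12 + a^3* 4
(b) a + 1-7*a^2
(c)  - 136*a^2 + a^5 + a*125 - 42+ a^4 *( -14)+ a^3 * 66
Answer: c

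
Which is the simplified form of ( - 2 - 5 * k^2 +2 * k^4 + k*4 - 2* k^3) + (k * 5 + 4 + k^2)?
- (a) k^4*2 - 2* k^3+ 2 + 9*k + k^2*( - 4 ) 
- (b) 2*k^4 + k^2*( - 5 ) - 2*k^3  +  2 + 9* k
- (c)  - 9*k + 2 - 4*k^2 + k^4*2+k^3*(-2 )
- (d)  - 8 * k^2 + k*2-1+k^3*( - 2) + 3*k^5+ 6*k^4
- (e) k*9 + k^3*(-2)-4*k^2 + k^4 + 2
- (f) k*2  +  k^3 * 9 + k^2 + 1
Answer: a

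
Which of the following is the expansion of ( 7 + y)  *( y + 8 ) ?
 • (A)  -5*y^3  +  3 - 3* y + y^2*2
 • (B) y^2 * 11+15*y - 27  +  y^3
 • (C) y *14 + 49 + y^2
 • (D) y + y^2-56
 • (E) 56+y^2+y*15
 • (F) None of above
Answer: E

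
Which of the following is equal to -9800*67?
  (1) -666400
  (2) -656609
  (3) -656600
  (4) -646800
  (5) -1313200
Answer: 3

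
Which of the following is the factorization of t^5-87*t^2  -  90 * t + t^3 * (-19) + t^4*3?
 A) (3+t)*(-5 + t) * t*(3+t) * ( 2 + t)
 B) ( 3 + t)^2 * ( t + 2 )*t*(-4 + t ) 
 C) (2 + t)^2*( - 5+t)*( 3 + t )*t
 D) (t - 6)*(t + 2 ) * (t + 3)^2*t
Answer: A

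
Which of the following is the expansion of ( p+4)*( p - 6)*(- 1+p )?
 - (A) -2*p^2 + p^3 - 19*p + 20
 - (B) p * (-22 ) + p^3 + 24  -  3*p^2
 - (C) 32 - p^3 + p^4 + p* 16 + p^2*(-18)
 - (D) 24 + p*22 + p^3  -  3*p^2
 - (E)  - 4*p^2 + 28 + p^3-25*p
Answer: B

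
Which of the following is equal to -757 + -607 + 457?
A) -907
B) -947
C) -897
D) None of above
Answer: A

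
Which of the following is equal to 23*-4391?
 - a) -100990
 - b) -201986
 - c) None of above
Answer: c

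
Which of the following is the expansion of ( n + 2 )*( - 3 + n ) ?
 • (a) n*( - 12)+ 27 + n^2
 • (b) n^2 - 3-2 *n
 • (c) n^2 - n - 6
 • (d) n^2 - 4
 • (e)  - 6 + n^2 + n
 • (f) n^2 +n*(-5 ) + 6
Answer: c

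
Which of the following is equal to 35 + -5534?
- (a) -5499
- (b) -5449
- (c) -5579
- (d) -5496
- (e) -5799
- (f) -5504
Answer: a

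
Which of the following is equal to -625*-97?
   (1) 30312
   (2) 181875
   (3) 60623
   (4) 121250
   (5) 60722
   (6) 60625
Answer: 6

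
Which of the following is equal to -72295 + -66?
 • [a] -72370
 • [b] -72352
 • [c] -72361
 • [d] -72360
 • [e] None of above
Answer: c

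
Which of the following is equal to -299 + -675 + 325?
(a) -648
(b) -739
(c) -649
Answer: c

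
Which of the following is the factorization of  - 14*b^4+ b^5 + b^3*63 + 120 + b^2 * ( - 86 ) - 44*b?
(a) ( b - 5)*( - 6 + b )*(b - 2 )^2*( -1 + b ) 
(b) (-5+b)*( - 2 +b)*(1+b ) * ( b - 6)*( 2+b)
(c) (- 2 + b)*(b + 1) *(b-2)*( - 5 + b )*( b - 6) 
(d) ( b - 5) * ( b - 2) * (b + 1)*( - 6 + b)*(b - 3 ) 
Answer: c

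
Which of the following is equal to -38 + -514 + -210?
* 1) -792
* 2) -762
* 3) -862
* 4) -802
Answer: 2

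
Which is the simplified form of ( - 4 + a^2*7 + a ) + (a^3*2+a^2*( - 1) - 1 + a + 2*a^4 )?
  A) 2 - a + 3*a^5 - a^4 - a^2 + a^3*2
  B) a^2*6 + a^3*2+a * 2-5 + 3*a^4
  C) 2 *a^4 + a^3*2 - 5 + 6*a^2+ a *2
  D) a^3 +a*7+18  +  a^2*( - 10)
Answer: C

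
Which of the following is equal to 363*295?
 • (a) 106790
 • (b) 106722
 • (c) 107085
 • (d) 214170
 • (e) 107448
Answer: c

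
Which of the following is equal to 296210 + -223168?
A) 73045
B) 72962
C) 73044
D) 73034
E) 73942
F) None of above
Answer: F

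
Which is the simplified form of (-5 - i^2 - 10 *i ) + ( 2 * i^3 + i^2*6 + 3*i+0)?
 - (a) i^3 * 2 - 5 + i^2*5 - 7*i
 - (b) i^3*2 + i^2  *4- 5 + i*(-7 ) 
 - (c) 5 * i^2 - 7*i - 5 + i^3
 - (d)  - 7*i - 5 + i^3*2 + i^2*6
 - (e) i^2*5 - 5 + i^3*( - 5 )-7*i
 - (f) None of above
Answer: a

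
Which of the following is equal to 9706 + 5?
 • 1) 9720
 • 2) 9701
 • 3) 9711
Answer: 3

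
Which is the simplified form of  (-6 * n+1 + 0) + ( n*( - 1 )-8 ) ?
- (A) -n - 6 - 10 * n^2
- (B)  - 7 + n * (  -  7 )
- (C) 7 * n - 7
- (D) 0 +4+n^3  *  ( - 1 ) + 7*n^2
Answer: B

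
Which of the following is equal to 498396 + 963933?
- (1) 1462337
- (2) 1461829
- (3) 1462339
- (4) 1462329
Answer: 4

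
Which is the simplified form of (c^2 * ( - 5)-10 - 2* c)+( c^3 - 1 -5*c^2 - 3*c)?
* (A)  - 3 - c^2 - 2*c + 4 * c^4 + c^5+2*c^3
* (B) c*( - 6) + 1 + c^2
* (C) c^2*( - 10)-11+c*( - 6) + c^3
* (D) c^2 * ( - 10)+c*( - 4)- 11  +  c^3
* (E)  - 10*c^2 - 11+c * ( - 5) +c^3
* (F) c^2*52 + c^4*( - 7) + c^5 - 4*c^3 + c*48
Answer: E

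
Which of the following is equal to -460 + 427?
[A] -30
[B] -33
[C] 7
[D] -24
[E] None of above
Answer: B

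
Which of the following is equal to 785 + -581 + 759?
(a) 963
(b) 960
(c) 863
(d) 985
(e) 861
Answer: a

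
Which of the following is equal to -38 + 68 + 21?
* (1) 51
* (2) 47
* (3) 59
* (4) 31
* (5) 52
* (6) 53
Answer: 1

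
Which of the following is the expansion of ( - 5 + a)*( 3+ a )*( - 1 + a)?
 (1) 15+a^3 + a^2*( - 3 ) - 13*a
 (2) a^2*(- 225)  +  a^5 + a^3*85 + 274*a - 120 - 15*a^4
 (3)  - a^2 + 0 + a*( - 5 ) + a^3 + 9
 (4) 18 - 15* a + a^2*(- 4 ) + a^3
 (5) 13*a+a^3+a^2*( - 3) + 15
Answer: 1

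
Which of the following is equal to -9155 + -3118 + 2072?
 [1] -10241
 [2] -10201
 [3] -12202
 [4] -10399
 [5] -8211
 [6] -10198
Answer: 2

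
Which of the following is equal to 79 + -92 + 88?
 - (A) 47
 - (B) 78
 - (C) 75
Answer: C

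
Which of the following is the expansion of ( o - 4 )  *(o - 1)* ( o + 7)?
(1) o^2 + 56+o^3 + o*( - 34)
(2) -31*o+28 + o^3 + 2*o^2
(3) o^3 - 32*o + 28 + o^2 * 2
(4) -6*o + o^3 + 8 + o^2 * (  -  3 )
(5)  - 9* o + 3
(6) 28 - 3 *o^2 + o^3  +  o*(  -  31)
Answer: 2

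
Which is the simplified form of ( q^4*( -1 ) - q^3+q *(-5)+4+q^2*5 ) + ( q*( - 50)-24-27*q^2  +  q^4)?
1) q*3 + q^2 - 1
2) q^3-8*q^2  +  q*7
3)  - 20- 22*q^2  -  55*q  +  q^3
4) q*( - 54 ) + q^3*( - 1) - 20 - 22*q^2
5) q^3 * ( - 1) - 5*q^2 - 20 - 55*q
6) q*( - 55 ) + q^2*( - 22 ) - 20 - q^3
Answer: 6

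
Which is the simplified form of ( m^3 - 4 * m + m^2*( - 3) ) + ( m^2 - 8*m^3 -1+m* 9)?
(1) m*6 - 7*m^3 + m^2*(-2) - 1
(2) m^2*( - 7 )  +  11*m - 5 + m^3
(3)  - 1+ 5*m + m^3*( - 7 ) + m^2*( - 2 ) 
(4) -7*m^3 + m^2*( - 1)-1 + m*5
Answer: 3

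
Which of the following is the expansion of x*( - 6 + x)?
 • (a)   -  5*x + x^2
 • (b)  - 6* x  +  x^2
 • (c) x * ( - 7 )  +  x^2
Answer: b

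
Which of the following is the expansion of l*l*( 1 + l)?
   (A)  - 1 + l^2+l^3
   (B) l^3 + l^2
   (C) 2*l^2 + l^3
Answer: B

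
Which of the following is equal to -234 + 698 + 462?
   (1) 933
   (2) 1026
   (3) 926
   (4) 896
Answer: 3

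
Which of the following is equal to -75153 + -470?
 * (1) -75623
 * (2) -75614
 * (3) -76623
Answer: 1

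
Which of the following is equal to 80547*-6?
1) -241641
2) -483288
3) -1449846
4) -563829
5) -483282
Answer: 5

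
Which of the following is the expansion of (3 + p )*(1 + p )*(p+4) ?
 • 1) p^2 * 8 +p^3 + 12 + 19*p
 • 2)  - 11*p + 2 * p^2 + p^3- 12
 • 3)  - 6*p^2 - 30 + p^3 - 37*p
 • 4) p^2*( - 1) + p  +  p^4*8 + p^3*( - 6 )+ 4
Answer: 1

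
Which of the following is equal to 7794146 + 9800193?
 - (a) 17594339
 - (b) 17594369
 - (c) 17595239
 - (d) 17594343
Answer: a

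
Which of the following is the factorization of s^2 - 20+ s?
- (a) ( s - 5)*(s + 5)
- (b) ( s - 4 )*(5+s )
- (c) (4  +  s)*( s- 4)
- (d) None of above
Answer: b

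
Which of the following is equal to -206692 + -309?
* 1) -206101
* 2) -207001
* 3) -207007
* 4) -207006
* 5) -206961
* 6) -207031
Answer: 2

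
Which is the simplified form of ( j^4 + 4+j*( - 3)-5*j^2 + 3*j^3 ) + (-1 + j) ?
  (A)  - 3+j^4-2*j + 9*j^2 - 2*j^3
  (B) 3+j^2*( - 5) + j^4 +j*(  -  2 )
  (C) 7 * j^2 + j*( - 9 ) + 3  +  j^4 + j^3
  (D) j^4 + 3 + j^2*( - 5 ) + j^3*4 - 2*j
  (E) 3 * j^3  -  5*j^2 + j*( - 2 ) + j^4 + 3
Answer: E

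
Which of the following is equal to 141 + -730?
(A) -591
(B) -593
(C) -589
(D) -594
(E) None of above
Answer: C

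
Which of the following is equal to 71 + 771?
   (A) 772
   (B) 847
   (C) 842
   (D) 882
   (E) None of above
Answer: C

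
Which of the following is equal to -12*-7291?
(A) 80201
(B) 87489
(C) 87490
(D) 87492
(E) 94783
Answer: D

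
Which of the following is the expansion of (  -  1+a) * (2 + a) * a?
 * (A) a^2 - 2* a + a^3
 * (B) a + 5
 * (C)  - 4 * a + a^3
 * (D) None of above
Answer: A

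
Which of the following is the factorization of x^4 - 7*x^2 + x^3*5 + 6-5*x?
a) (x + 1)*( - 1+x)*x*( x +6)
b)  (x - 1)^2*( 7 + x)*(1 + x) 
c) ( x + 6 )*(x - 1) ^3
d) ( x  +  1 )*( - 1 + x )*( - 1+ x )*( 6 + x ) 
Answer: d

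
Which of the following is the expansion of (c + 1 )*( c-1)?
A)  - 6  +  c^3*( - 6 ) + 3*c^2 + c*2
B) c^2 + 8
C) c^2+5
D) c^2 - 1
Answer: D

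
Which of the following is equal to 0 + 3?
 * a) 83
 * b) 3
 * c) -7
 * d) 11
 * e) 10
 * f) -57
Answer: b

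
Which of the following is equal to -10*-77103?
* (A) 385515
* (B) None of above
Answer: B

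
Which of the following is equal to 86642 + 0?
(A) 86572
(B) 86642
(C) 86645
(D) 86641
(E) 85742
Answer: B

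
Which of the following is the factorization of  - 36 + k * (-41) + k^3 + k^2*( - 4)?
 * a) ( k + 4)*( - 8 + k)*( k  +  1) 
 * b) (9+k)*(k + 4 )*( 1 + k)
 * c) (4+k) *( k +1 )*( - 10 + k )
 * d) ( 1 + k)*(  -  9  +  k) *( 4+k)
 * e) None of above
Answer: d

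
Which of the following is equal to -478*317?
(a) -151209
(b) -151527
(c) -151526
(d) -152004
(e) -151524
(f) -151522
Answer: c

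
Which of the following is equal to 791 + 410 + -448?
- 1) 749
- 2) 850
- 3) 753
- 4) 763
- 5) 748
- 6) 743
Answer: 3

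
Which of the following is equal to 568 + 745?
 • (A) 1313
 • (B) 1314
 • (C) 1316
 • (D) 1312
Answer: A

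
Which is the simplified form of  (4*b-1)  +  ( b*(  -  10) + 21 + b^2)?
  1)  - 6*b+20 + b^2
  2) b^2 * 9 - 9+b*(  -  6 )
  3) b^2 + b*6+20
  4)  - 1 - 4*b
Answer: 1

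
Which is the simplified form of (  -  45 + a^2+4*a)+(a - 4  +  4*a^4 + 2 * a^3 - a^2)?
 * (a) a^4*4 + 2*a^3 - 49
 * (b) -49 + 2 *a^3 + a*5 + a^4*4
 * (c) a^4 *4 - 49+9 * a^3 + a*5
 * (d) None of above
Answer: b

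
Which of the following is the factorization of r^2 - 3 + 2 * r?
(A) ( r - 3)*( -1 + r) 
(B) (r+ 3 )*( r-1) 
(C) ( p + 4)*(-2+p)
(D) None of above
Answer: B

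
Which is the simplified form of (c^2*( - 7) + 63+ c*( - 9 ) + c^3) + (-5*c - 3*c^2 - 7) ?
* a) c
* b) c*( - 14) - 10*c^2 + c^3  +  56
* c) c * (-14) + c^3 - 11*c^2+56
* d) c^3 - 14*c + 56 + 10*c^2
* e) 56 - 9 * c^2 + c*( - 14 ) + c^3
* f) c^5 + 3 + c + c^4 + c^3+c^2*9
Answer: b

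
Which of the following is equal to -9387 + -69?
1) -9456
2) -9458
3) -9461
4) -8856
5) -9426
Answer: 1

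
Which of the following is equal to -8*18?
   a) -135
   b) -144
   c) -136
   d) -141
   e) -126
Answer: b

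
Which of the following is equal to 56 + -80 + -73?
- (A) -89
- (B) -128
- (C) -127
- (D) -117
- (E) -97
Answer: E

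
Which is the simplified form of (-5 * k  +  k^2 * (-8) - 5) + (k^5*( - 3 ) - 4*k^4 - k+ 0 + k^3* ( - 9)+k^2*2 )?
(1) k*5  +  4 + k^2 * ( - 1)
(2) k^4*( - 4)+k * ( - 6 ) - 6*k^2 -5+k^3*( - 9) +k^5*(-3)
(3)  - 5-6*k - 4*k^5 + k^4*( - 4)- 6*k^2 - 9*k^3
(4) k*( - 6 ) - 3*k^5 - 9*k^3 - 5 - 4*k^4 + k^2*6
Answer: 2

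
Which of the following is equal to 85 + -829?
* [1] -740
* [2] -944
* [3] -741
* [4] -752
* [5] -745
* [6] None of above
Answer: 6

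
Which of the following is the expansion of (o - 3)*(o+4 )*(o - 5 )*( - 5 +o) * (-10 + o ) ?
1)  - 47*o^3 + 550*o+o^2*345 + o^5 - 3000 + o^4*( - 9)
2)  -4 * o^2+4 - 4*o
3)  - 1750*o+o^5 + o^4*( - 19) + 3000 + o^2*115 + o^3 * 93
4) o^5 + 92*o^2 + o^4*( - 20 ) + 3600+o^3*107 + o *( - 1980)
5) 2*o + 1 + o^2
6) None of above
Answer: 3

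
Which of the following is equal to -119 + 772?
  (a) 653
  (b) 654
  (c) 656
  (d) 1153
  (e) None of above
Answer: a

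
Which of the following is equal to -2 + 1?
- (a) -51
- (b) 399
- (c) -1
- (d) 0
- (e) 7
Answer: c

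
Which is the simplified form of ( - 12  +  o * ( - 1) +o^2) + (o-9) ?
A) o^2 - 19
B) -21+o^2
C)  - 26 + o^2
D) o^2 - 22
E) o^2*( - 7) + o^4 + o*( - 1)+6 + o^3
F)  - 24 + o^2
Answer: B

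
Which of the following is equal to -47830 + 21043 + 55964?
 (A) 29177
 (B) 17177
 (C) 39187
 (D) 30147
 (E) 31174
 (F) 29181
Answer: A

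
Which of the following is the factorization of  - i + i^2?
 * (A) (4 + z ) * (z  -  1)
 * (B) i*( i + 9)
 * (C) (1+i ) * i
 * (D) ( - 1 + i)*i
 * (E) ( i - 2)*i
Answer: D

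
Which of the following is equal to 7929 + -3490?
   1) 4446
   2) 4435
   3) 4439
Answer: 3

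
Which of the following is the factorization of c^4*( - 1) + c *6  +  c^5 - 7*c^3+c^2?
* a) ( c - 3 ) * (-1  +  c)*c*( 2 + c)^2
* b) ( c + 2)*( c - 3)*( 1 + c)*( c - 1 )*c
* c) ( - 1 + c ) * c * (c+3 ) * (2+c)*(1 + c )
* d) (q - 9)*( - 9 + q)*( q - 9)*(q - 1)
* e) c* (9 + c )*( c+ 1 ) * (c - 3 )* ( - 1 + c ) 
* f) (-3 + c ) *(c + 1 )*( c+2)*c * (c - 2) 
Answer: b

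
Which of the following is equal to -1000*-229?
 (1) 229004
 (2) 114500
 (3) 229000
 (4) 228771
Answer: 3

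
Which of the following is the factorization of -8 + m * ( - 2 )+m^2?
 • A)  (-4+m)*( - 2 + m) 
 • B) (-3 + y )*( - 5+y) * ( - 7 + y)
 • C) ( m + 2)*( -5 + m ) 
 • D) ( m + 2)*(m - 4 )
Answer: D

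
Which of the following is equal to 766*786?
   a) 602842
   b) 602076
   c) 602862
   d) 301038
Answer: b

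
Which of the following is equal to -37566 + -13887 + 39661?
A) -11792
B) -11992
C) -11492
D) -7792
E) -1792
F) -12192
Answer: A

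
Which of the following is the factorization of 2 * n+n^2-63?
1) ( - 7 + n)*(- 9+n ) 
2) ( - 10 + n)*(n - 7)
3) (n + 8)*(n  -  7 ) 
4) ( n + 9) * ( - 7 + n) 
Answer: 4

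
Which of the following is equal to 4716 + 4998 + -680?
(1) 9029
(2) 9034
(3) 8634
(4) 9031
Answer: 2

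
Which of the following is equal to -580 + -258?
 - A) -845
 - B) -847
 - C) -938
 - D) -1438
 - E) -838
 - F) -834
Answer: E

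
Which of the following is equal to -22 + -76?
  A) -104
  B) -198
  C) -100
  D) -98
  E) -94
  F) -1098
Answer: D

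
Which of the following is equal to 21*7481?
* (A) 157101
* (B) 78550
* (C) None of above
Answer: A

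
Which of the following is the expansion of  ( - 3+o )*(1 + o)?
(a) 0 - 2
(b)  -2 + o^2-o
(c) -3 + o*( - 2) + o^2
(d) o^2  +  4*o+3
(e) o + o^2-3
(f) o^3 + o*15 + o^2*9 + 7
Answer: c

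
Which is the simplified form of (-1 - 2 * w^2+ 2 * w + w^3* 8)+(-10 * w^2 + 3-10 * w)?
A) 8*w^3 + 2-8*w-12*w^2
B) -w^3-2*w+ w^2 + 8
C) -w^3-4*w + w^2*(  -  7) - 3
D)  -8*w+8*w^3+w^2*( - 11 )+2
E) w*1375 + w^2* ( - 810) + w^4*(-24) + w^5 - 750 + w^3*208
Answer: A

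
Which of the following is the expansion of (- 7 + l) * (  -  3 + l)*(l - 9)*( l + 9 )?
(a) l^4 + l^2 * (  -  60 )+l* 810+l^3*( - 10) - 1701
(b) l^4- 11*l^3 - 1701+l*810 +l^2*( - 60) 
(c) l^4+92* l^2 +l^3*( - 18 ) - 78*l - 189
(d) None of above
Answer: a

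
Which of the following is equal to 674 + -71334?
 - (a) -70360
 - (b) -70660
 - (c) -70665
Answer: b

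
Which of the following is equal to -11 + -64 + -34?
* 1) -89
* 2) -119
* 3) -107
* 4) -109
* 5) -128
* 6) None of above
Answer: 4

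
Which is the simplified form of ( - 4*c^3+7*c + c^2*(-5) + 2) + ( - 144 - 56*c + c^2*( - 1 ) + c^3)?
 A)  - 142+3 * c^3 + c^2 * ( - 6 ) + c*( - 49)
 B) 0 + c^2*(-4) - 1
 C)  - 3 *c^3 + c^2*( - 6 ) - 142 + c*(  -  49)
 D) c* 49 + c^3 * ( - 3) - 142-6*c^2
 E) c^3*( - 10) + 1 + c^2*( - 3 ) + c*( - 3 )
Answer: C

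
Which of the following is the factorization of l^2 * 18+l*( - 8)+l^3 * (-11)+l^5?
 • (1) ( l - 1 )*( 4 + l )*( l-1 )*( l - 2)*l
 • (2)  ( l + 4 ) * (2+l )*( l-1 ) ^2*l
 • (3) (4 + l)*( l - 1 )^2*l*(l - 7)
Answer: 1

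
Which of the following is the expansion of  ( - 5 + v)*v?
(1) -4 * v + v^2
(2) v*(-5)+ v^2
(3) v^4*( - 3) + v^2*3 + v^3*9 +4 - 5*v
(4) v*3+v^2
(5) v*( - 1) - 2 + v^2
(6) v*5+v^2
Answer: 2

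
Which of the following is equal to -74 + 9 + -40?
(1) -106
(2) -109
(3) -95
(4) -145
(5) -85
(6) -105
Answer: 6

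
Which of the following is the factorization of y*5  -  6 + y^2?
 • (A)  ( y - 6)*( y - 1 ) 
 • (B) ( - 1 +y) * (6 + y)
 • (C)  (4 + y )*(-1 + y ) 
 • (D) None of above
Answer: B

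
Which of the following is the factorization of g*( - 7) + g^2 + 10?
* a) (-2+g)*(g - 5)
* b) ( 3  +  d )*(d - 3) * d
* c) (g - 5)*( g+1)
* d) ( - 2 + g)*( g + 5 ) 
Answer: a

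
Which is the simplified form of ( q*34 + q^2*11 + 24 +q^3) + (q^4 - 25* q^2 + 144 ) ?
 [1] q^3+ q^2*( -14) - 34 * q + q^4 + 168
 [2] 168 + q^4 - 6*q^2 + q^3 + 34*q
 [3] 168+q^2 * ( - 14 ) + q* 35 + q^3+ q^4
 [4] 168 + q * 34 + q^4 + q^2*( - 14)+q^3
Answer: 4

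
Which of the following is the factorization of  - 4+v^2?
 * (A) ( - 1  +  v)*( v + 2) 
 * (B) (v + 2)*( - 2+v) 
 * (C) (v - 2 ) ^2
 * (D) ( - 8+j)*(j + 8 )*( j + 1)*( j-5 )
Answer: B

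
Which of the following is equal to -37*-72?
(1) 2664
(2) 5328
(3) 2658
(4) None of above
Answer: 1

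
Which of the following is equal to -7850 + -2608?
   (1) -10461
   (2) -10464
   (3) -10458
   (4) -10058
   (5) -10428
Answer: 3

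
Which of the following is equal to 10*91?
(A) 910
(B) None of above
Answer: A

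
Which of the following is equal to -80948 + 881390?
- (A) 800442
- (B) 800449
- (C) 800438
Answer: A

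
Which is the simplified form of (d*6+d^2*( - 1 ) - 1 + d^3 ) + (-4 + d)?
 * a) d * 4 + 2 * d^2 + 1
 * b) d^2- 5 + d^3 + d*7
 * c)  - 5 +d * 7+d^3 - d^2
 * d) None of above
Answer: c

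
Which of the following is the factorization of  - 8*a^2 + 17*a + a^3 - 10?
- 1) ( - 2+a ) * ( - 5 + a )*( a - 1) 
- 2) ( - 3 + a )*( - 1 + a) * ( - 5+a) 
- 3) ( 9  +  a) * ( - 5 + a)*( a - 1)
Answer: 1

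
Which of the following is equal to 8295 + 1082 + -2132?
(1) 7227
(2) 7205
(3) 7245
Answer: 3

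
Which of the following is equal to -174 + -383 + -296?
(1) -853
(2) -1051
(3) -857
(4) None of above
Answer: 1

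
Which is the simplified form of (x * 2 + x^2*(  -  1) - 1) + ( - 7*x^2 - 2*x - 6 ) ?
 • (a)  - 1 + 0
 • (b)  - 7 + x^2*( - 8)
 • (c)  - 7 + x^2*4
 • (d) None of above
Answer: b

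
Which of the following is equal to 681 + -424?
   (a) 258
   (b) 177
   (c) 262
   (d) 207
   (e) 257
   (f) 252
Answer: e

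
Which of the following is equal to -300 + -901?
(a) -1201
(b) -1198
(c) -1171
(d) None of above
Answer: a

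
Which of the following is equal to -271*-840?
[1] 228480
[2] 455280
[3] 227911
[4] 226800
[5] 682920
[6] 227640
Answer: 6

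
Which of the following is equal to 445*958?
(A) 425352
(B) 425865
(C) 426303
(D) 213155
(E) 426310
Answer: E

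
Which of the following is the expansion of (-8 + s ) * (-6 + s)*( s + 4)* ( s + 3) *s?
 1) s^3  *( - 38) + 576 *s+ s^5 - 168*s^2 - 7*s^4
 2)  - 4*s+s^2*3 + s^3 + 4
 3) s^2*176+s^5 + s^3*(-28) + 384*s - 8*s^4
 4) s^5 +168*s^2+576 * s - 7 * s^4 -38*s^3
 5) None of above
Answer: 4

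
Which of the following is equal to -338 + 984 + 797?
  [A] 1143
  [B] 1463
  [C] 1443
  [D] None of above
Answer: C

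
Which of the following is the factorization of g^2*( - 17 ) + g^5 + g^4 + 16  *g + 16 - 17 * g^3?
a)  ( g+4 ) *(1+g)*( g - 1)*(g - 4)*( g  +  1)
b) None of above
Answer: a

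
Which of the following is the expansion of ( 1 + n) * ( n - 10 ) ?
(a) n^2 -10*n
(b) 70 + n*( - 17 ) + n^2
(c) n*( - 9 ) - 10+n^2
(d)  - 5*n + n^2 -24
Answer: c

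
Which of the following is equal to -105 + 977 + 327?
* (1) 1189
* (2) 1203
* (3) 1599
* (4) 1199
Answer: 4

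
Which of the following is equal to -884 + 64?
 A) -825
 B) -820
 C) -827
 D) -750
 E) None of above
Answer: B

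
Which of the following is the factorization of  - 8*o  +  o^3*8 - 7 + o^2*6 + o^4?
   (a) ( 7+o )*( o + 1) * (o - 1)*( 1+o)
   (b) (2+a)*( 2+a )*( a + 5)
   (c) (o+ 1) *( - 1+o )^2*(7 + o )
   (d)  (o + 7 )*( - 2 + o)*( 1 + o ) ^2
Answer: a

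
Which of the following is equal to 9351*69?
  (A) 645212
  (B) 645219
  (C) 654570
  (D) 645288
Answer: B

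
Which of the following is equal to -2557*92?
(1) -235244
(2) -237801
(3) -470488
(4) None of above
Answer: 1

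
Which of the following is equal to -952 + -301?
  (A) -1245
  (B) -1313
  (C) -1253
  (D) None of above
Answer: C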